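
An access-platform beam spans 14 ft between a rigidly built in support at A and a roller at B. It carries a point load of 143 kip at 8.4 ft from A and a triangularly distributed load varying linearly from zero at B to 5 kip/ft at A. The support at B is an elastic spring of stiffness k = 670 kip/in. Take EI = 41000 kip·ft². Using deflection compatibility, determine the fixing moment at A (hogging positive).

Choose R_B as the redundant. The primary structure is the cantilever fixed at A.
Primary-structure tip deflection at B by superposition:
  point load 143 at a = 8.4: Pa²(3L − a)/(6EI) = 56504/EI
  triangular load, peak 5 at the fixed end: w₀L⁴/(30EI) = 6403/EI
  δ_0 = 62907/EI
Flexibility coefficient — unit upward force at B: δ_{BB} = L³/(3EI) = 914.7/EI.
With EI = 41000 kip·ft²: δ_0 = 1.5343 ft and δ_{BB} = 0.022309 ft/kip.
Compatibility — the spring shortens by R_B/k under the reaction it provides: δ_0 − R_B·δ_{BB} = R_B/k. With 1/k = 1/(670×12) ft/kip = 0.000124 ft/kip, R_B = δ_0 / (δ_{BB} + 1/k) = 1.5343 / (0.022309 + 0.000124) = 68.39 kip.
Moment equilibrium about A: M_A = Σ(load moments about A) − R_B·L = 1365 − 68.39×14 = 407 kip·ft.

M_A = 407 kip·ft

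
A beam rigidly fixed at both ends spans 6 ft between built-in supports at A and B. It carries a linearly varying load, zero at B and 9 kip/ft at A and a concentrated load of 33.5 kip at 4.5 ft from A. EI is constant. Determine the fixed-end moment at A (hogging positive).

Release both end moments; the primary structure is a simply-supported span AB with redundants M_A and M_B.
Simple-span end rotations at A and B under the given loads:
  at A: triangular load, peak 9: w₀L³/(45EI) = 43.2/EI
  at B: triangular load, peak 9: 7w₀L³/(360EI) = 37.8/EI
  at A: point load 33.5 at a = 4.5: Pab(L + b)/(6LEI) = 47.11/EI
  at B: point load 33.5 at a = 4.5: Pab(L + a)/(6LEI) = 65.95/EI
  θ_A0 = 90.31/EI,  θ_B0 = 103.8/EI
Flexibility coefficients: a unit moment at one end gives L/(3EI) there and L/(6EI) at the far end, so f₁₁ = f₂₂ = 2/EI and f₁₂ = f₂₁ = 1/EI.
Compatibility — zero rotation at each built-in end:
  2 M_A + 1 M_B = 90.31
  1 M_A + 2 M_B = 103.8
Solving the pair gives M_A = 25.62 kip·ft and M_B = 39.07 kip·ft (hogging).

M_A = 25.62 kip·ft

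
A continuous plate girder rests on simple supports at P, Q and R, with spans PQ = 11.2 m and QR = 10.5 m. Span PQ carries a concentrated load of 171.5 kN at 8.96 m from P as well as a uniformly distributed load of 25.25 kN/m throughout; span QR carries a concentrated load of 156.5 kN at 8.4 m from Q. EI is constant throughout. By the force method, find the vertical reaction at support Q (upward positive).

R_Q = 388 kN

Insert a hinge at Q; M_Q is the redundant, and each span becomes simply supported.
Rotations at Q on the released spans (each span's end-slope, ×1/EI):
  span PQ: point load 171.5 at a = 8.96: Pab(L + a)/(6LEI) = 1033/EI
  span PQ: UDL 25.25: wL³/(24EI) = 1478/EI
  span QR: point load 156.5 at a = 8.4: Pab(L + b)/(6LEI) = 552.1/EI
  relative rotation θ_0 = (2511 + 552.1)/EI = 3063/EI
A unit hogging moment at Q produces rotation L₁/(3EI) + L₂/(3EI) = 7.233/EI.
Compatibility: M_Q·(L₁+L₂)/(3EI) = θ_0, giving M_Q = 423.4 kN·m (hogging).
Span PQ, ΣM about P with M_Q applied at Q: R_Q^{PQ}·11.2 = 3120 + 423.4, so R_Q^{PQ} = 316.4 kN and R_P = 454.3 − 316.4 = 137.9 kN.
Span QR, ΣM about R: R_Q^{QR}·10.5 = 328.6 + 423.4, so R_Q^{QR} = 71.63 kN and R_R = 156.5 − 71.63 = 84.87 kN.
R_Q = 316.4 + 71.63 = 388 kN.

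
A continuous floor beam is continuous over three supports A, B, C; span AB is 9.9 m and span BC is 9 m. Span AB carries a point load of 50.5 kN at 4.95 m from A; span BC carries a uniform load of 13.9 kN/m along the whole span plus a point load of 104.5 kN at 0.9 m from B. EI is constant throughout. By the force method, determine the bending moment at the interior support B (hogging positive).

Release continuity at B by inserting a hinge; the redundant is the internal moment M_B. The primary structure is two simply-supported spans AB and BC.
Rotations at B on the released spans (each span's end-slope, ×1/EI):
  span AB: point load 50.5 at a = 4.95: Pab(L + a)/(6LEI) = 309.3/EI
  span BC: UDL 13.9: wL³/(24EI) = 422.2/EI
  span BC: point load 104.5 at a = 0.9: Pab(L + b)/(6LEI) = 241.2/EI
  relative rotation θ_0 = (309.3 + 663.5)/EI = 972.8/EI
A unit hogging moment at B produces rotation L₁/(3EI) + L₂/(3EI) = 6.3/EI.
Compatibility: M_B·(L₁+L₂)/(3EI) = θ_0, giving M_B = 154.4 kN·m (hogging).

M_B = 154.4 kN·m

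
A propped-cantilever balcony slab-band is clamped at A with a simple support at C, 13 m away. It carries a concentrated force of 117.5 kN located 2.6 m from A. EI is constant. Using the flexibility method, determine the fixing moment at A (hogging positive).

M_A = 220 kN·m

Take the reaction at C as the redundant and release it; the primary structure is a cantilever fixed at A.
Free-end deflection of the primary structure under the applied loading (downward +):
  point load 117.5 at a = 2.6: Pa²(3L − a)/(6EI) = 4819/EI
Flexibility coefficient — unit upward force at C: δ_{CC} = L³/(3EI) = 732.3/EI.
Compatibility at C: δ_0 − R_C·δ_{CC} = 0, so R_C = 4819/732.3 = 6.58 kN.
Moment equilibrium about A: M_A = Σ(load moments about A) − R_C·L = 305.5 − 6.58×13 = 220 kN·m.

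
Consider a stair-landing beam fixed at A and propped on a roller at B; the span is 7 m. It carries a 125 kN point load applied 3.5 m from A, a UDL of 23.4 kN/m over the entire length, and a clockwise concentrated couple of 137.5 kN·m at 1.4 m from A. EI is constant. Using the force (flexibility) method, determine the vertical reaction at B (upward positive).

R_B = 111.1 kN

Release the roller at B. Primary structure: cantilever fixed at A.
Primary-structure tip deflection at B by superposition:
  point load 125 at a = 3.5: Pa²(3L − a)/(6EI) = 4466/EI
  UDL 23.4: wL⁴/(8EI) = 7023/EI
  clockwise couple 137.5 at a = 1.4: M₀a(2L − a)/(2EI) = 1213/EI
  δ_0 = 12702/EI
Tip deflection under a unit load at B: L³/(3EI) = 114.3/EI.
Compatibility at B: δ_0 − R_B·δ_{BB} = 0, so R_B = 12702/114.3 = 111.1 kN.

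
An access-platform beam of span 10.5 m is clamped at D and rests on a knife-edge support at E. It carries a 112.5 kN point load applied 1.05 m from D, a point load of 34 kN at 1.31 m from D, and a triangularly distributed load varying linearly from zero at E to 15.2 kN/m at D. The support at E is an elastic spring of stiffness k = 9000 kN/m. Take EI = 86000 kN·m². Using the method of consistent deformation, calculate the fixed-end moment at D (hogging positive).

Take the reaction at E as the redundant and release it; the primary structure is a cantilever fixed at D.
Downward deflection at the released point E due to the loads:
  point load 112.5 at a = 1.05: Pa²(3L − a)/(6EI) = 629.5/EI
  point load 34 at a = 1.31: Pa²(3L − a)/(6EI) = 293.6/EI
  triangular load, peak 15.2 at the fixed end: w₀L⁴/(30EI) = 6159/EI
  δ_0 = 7082/EI
Flexibility coefficient — unit upward force at E: δ_{EE} = L³/(3EI) = 385.9/EI.
With EI = 86000 kN·m²: δ_0 = 0.082344 m and δ_{EE} = 0.004487 m/kN.
Compatibility — the spring shortens by R_E/k under the reaction it provides: δ_0 − R_E·δ_{EE} = R_E/k. With 1/k = 0.000111 m/kN, R_E = δ_0 / (δ_{EE} + 1/k) = 0.082344 / (0.004487 + 0.000111) = 17.91 kN.
Moment equilibrium about D: M_D = Σ(load moments about D) − R_E·L = 442 − 17.91×10.5 = 253.9 kN·m.

M_D = 253.9 kN·m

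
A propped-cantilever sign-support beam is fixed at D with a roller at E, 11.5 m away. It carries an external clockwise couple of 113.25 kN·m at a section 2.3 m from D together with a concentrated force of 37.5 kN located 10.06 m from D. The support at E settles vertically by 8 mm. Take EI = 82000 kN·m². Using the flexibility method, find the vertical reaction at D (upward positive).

Release the roller at E. Primary structure: cantilever fixed at D.
Free-end deflection of the primary structure under the applied loading (downward +):
  clockwise couple 113.25 at a = 2.3: M₀a(2L − a)/(2EI) = 2696/EI
  point load 37.5 at a = 10.06: Pa²(3L − a)/(6EI) = 15459/EI
  δ_0 = 18155/EI
Tip deflection under a unit load at E: L³/(3EI) = 507/EI.
With EI = 82000 kN·m²: δ_0 = 0.2214 m and δ_{EE} = 0.006182 m/kN.
Compatibility — the beam at E must follow the support down by 0.008 m: δ_0 − R_E·δ_{EE} = 0.008, so R_E = (0.2214 − 0.008)/0.006182 = 34.52 kN.
Vertical equilibrium: R_D = ΣP − R_E = 37.5 − 34.52 = 2.983 kN.

R_D = 2.983 kN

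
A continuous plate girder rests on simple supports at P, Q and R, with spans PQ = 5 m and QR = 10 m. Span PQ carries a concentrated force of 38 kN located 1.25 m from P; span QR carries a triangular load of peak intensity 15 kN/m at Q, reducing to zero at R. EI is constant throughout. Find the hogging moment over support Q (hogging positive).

M_Q = 74.09 kN·m

Take M_Q as the redundant. Released structure: two simple spans PQ and QR with a hinge at Q.
Discontinuity in slope at Q on the released structure — sum the simple-span end rotations:
  span PQ: point load 38 at a = 1.25: Pab(L + a)/(6LEI) = 37.11/EI
  span QR: triangular load, peak 15: w₀L³/(45EI) = 333.3/EI
  relative rotation θ_0 = (37.11 + 333.3)/EI = 370.4/EI
A unit hogging moment at Q produces rotation L₁/(3EI) + L₂/(3EI) = 5/EI.
Slope continuity at Q: θ_0 = M_Q·5/EI, so M_Q = 370.4/5 = 74.09 kN·m (hogging).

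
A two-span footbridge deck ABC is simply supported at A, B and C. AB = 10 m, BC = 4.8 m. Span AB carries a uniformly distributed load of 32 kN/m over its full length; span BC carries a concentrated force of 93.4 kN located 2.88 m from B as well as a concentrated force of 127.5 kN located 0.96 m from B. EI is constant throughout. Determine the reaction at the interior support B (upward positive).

Release continuity at B by inserting a hinge; the redundant is the internal moment M_B. The primary structure is two simply-supported spans AB and BC.
Rotations at B on the released spans (each span's end-slope, ×1/EI):
  span AB: UDL 32: wL³/(24EI) = 1333/EI
  span BC: point load 93.4 at a = 2.88: Pab(L + b)/(6LEI) = 120.5/EI
  span BC: point load 127.5 at a = 0.96: Pab(L + b)/(6LEI) = 141/EI
  relative rotation θ_0 = (1333 + 261.5)/EI = 1595/EI
A unit hogging moment at B produces rotation L₁/(3EI) + L₂/(3EI) = 4.933/EI.
Slope continuity at B: θ_0 = M_B·4.933/EI, so M_B = 1595/4.933 = 323.3 kN·m (hogging).
Span AB, ΣM about A with M_B applied at B: R_B^{AB}·10 = 1600 + 323.3, so R_B^{AB} = 192.3 kN and R_A = 320 − 192.3 = 127.7 kN.
Span BC, ΣM about C: R_B^{BC}·4.8 = 668.9 + 323.3, so R_B^{BC} = 206.7 kN and R_C = 220.9 − 206.7 = 14.19 kN.
R_B = 192.3 + 206.7 = 399 kN.

R_B = 399 kN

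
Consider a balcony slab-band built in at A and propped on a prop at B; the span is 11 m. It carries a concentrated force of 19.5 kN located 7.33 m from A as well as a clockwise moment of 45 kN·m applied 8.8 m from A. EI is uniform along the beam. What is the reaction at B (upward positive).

Take the reaction at B as the redundant and release it; the primary structure is a cantilever fixed at A.
Free-end deflection of the primary structure under the applied loading (downward +):
  point load 19.5 at a = 7.33: Pa²(3L − a)/(6EI) = 4482/EI
  clockwise couple 45 at a = 8.8: M₀a(2L − a)/(2EI) = 2614/EI
  δ_0 = 7096/EI
Flexibility coefficient — unit upward force at B: δ_{BB} = L³/(3EI) = 443.7/EI.
The prop prevents deflection at B: R_B = δ_0/δ_{BB} = 7096/443.7 = 15.99 kN.

R_B = 15.99 kN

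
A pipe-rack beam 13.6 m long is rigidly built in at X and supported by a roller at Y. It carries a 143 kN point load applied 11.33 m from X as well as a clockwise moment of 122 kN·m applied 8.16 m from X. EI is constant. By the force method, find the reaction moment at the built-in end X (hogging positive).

M_X = 126.1 kN·m

Choose R_Y as the redundant. The primary structure is the cantilever fixed at X.
Primary-structure tip deflection at Y by superposition:
  point load 143 at a = 11.33: Pa²(3L − a)/(6EI) = 90162/EI
  clockwise couple 122 at a = 8.16: M₀a(2L − a)/(2EI) = 9477/EI
  δ_0 = 99640/EI
Flexibility coefficient — unit upward force at Y: δ_{YY} = L³/(3EI) = 838.5/EI.
Compatibility at Y: δ_0 − R_Y·δ_{YY} = 0, so R_Y = 99640/838.5 = 118.8 kN.
Moment equilibrium about X: M_X = Σ(load moments about X) − R_Y·L = 1742 − 118.8×13.6 = 126.1 kN·m.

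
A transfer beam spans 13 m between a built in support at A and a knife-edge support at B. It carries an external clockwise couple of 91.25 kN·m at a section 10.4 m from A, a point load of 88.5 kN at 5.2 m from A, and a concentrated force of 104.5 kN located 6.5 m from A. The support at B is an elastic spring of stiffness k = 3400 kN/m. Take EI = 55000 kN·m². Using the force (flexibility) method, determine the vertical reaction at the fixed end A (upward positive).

Release the roller at B. Primary structure: cantilever fixed at A.
Free-end deflection of the primary structure under the applied loading (downward +):
  clockwise couple 91.25 at a = 10.4: M₀a(2L − a)/(2EI) = 7402/EI
  point load 88.5 at a = 5.2: Pa²(3L − a)/(6EI) = 13481/EI
  point load 104.5 at a = 6.5: Pa²(3L − a)/(6EI) = 23915/EI
  δ_0 = 44798/EI
Flexibility coefficient — unit upward force at B: δ_{BB} = L³/(3EI) = 732.3/EI.
With EI = 55000 kN·m²: δ_0 = 0.81451 m and δ_{BB} = 0.013315 m/kN.
Compatibility — the spring shortens by R_B/k under the reaction it provides: δ_0 − R_B·δ_{BB} = R_B/k. With 1/k = 0.000294 m/kN, R_B = δ_0 / (δ_{BB} + 1/k) = 0.81451 / (0.013315 + 0.000294) = 59.85 kN.
Vertical equilibrium: R_A = ΣP − R_B = 193 − 59.85 = 133.2 kN.

R_A = 133.2 kN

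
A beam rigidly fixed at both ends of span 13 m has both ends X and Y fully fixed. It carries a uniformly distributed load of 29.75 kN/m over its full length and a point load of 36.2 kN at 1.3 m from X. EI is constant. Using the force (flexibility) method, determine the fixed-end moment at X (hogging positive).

M_X = 457.1 kN·m

Release both end moments; the primary structure is a simply-supported span XY with redundants M_X and M_Y.
On the primary (simply-supported) span, the end slopes from the loading are:
  at X: UDL 29.75: wL³/(24EI) = 2723/EI
  at Y: UDL 29.75: wL³/(24EI) = 2723/EI
  at X: point load 36.2 at a = 1.3: Pab(L + b)/(6LEI) = 174.4/EI
  at Y: point load 36.2 at a = 1.3: Pab(L + a)/(6LEI) = 100.9/EI
  θ_X0 = 2898/EI,  θ_Y0 = 2824/EI
Flexibility coefficients: a unit moment at one end gives L/(3EI) there and L/(6EI) at the far end, so f₁₁ = f₂₂ = 4.333/EI and f₁₂ = f₂₁ = 2.167/EI.
Compatibility — zero rotation at each built-in end:
  4.333 M_X + 2.167 M_Y = 2898
  2.167 M_X + 4.333 M_Y = 2824
Solving the pair gives M_X = 457.1 kN·m and M_Y = 423.2 kN·m (hogging).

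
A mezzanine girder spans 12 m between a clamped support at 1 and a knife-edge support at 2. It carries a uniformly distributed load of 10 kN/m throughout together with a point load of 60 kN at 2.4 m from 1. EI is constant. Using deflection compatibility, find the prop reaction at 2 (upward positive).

Remove the prop at 2; the released (primary) structure is a cantilever built in at 1.
Primary-structure tip deflection at 2 by superposition:
  UDL 10: wL⁴/(8EI) = 25920/EI
  point load 60 at a = 2.4: Pa²(3L − a)/(6EI) = 1935/EI
  δ_0 = 27855/EI
Tip deflection under a unit load at 2: L³/(3EI) = 576/EI.
The prop prevents deflection at 2: R_2 = δ_0/δ_{22} = 27855/576 = 48.36 kN.

R_2 = 48.36 kN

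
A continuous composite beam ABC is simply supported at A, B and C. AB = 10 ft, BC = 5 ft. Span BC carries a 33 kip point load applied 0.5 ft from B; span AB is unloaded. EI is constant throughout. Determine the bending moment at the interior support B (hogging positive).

Take M_B as the redundant. Released structure: two simple spans AB and BC with a hinge at B.
End slopes at the hinge B, treating each span as simply supported:
  span BC: point load 33 at a = 0.5: Pab(L + b)/(6LEI) = 23.51/EI
  relative rotation θ_0 = (0 + 23.51)/EI = 23.51/EI
A unit hogging moment at B produces rotation L₁/(3EI) + L₂/(3EI) = 5/EI.
Slope continuity at B: θ_0 = M_B·5/EI, so M_B = 23.51/5 = 4.702 kip·ft (hogging).

M_B = 4.702 kip·ft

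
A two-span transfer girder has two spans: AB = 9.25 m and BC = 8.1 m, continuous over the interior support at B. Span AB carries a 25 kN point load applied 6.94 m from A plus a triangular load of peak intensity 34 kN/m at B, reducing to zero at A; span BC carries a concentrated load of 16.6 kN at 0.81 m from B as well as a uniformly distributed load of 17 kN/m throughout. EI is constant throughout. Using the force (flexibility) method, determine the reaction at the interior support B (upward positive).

Release continuity at B by inserting a hinge; the redundant is the internal moment M_B. The primary structure is two simply-supported spans AB and BC.
Discontinuity in slope at B on the released structure — sum the simple-span end rotations:
  span AB: point load 25 at a = 6.94: Pab(L + a)/(6LEI) = 116.9/EI
  span AB: triangular load, peak 34: w₀L³/(45EI) = 598/EI
  span BC: point load 16.6 at a = 0.81: Pab(L + b)/(6LEI) = 31.04/EI
  span BC: UDL 17: wL³/(24EI) = 376.4/EI
  relative rotation θ_0 = (714.9 + 407.5)/EI = 1122/EI
A unit hogging moment at B produces rotation L₁/(3EI) + L₂/(3EI) = 5.783/EI.
Compatibility: M_B·(L₁+L₂)/(3EI) = θ_0, giving M_B = 194.1 kN·m (hogging).
Span AB, ΣM about A with M_B applied at B: R_B^{AB}·9.25 = 1143 + 194.1, so R_B^{AB} = 144.6 kN and R_A = 182.2 − 144.6 = 37.68 kN.
Span BC, ΣM about C: R_B^{BC}·8.1 = 678.7 + 194.1, so R_B^{BC} = 107.7 kN and R_C = 154.3 − 107.7 = 46.55 kN.
R_B = 144.6 + 107.7 = 252.3 kN.

R_B = 252.3 kN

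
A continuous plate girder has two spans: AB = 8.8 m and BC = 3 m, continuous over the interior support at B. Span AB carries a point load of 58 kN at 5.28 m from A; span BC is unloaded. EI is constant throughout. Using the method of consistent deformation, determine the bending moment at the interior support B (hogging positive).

M_B = 73.08 kN·m

Insert a hinge at B; M_B is the redundant, and each span becomes simply supported.
Rotations at B on the released spans (each span's end-slope, ×1/EI):
  span AB: point load 58 at a = 5.28: Pab(L + a)/(6LEI) = 287.5/EI
  relative rotation θ_0 = (287.5 + 0)/EI = 287.5/EI
A unit hogging moment at B produces rotation L₁/(3EI) + L₂/(3EI) = 3.933/EI.
Compatibility: M_B·(L₁+L₂)/(3EI) = θ_0, giving M_B = 73.08 kN·m (hogging).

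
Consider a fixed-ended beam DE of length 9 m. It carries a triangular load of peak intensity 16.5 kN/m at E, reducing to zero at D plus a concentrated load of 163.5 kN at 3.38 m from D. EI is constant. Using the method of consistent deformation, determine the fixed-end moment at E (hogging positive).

M_E = 196.4 kN·m

Release both end moments; the primary structure is a simply-supported span DE with redundants M_D and M_E.
End rotations of the released simple span under the applied load (×1/EI):
  at D: triangular load, peak 16.5: 7w₀L³/(360EI) = 233.9/EI
  at E: triangular load, peak 16.5: w₀L³/(45EI) = 267.3/EI
  at D: point load 163.5 at a = 3.38: Pab(L + b)/(6LEI) = 840.9/EI
  at E: point load 163.5 at a = 3.38: Pab(L + a)/(6LEI) = 712/EI
  θ_D0 = 1075/EI,  θ_E0 = 979.3/EI
Flexibility coefficients: a unit moment at one end gives L/(3EI) there and L/(6EI) at the far end, so f₁₁ = f₂₂ = 3/EI and f₁₂ = f₂₁ = 1.5/EI.
Compatibility — zero rotation at each built-in end:
  3 M_D + 1.5 M_E = 1075
  1.5 M_D + 3 M_E = 979.3
Solving the pair gives M_D = 260 kN·m and M_E = 196.4 kN·m (hogging).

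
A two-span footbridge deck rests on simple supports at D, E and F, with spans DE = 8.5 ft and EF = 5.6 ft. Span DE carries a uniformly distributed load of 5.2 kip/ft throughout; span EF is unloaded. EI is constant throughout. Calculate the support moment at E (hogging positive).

Take M_E as the redundant. Released structure: two simple spans DE and EF with a hinge at E.
Rotations at E on the released spans (each span's end-slope, ×1/EI):
  span DE: UDL 5.2: wL³/(24EI) = 133.1/EI
  relative rotation θ_0 = (133.1 + 0)/EI = 133.1/EI
A unit hogging moment at E produces rotation L₁/(3EI) + L₂/(3EI) = 4.7/EI.
Slope continuity at E: θ_0 = M_E·4.7/EI, so M_E = 133.1/4.7 = 28.31 kip·ft (hogging).

M_E = 28.31 kip·ft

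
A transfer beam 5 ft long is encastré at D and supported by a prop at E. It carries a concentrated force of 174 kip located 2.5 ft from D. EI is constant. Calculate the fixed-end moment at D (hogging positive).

Take the reaction at E as the redundant and release it; the primary structure is a cantilever fixed at D.
Primary-structure tip deflection at E by superposition:
  point load 174 at a = 2.5: Pa²(3L − a)/(6EI) = 2266/EI
Tip deflection under a unit load at E: L³/(3EI) = 41.67/EI.
The prop prevents deflection at E: R_E = δ_0/δ_{EE} = 2266/41.67 = 54.38 kip.
Moment equilibrium about D: M_D = Σ(load moments about D) − R_E·L = 435 − 54.38×5 = 163.1 kip·ft.

M_D = 163.1 kip·ft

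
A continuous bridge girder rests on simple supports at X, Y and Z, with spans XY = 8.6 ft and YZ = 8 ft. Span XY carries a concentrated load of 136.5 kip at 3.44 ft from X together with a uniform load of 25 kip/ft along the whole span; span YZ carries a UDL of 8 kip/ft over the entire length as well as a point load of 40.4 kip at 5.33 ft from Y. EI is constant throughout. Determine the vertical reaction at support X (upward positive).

R_X = 157.3 kip

Insert a hinge at Y; M_Y is the redundant, and each span becomes simply supported.
Rotations at Y on the released spans (each span's end-slope, ×1/EI):
  span XY: point load 136.5 at a = 3.44: Pab(L + a)/(6LEI) = 565.4/EI
  span XY: UDL 25: wL³/(24EI) = 662.6/EI
  span YZ: UDL 8: wL³/(24EI) = 170.7/EI
  span YZ: point load 40.4 at a = 5.33: Pab(L + b)/(6LEI) = 127.8/EI
  relative rotation θ_0 = (1228 + 298.5)/EI = 1526/EI
A unit hogging moment at Y produces rotation L₁/(3EI) + L₂/(3EI) = 5.533/EI.
Compatibility: M_Y·(L₁+L₂)/(3EI) = θ_0, giving M_Y = 275.9 kip·ft (hogging).
Span XY, ΣM about X with M_Y applied at Y: R_Y^{XY}·8.6 = 1394 + 275.9, so R_Y^{XY} = 194.2 kip and R_X = 351.5 − 194.2 = 157.3 kip.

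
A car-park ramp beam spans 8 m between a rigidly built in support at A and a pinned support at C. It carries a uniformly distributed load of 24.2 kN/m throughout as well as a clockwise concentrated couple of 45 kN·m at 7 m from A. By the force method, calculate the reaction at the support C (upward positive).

R_C = 80.91 kN

Release the roller at C. Primary structure: cantilever fixed at A.
Downward deflection at the released point C due to the loads:
  UDL 24.2: wL⁴/(8EI) = 12390/EI
  clockwise couple 45 at a = 7: M₀a(2L − a)/(2EI) = 1418/EI
  δ_0 = 13808/EI
Tip deflection under a unit load at C: L³/(3EI) = 170.7/EI.
The prop prevents deflection at C: R_C = δ_0/δ_{CC} = 13808/170.7 = 80.91 kN.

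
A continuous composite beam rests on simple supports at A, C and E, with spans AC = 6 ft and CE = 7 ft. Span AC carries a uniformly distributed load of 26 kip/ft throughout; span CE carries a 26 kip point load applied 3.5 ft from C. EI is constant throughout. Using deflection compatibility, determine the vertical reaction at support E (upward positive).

R_E = 2.661 kip

Insert a hinge at C; M_C is the redundant, and each span becomes simply supported.
Rotations at C on the released spans (each span's end-slope, ×1/EI):
  span AC: UDL 26: wL³/(24EI) = 234/EI
  span CE: point load 26 at a = 3.5: Pab(L + b)/(6LEI) = 79.62/EI
  relative rotation θ_0 = (234 + 79.62)/EI = 313.6/EI
A unit hogging moment at C produces rotation L₁/(3EI) + L₂/(3EI) = 4.333/EI.
Slope continuity at C: θ_0 = M_C·4.333/EI, so M_C = 313.6/4.333 = 72.38 kip·ft (hogging).
Span CE, ΣM about E: R_C^{CE}·7 = 91 + 72.38, so R_C^{CE} = 23.34 kip and R_E = 26 − 23.34 = 2.661 kip.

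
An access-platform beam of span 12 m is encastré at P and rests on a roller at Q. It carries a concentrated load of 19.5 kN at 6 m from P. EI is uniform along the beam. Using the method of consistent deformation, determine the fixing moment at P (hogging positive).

Take the reaction at Q as the redundant and release it; the primary structure is a cantilever fixed at P.
Deflection at Q on the released cantilever, summing each load's contribution:
  point load 19.5 at a = 6: Pa²(3L − a)/(6EI) = 3510/EI
Tip deflection under a unit load at Q: L³/(3EI) = 576/EI.
The prop prevents deflection at Q: R_Q = δ_0/δ_{QQ} = 3510/576 = 6.094 kN.
Moment equilibrium about P: M_P = Σ(load moments about P) − R_Q·L = 117 − 6.094×12 = 43.88 kN·m.

M_P = 43.88 kN·m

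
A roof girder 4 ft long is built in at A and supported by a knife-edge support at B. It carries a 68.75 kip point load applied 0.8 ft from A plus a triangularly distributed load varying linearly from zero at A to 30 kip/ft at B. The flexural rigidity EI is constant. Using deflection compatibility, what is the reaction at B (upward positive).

R_B = 36.85 kip

Choose R_B as the redundant. The primary structure is the cantilever fixed at A.
Deflection at B on the released cantilever, summing each load's contribution:
  point load 68.75 at a = 0.8: Pa²(3L − a)/(6EI) = 82.13/EI
  triangular load, peak 30 at the free end: 11w₀L⁴/(120EI) = 704/EI
  δ_0 = 786.1/EI
Flexibility coefficient — unit upward force at B: δ_{BB} = L³/(3EI) = 21.33/EI.
Compatibility at B: δ_0 − R_B·δ_{BB} = 0, so R_B = 786.1/21.33 = 36.85 kip.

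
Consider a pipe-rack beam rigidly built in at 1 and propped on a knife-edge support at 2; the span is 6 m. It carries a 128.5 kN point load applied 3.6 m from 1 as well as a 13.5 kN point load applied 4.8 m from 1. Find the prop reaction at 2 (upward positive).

Remove the prop at 2; the released (primary) structure is a cantilever built in at 1.
Deflection at 2 on the released cantilever, summing each load's contribution:
  point load 128.5 at a = 3.6: Pa²(3L − a)/(6EI) = 3997/EI
  point load 13.5 at a = 4.8: Pa²(3L − a)/(6EI) = 684.3/EI
  δ_0 = 4681/EI
Flexibility coefficient — unit upward force at 2: δ_{22} = L³/(3EI) = 72/EI.
Compatibility at 2: δ_0 − R_2·δ_{22} = 0, so R_2 = 4681/72 = 65.02 kN.

R_2 = 65.02 kN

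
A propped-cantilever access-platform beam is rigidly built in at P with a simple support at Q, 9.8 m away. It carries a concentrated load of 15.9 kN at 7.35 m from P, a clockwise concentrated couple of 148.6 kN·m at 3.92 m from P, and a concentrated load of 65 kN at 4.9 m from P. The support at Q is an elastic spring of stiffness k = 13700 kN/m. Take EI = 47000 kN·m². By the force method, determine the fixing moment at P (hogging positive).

Release the roller at Q. Primary structure: cantilever fixed at P.
Downward deflection at the released point Q due to the loads:
  point load 15.9 at a = 7.35: Pa²(3L − a)/(6EI) = 3157/EI
  clockwise couple 148.6 at a = 3.92: M₀a(2L − a)/(2EI) = 4567/EI
  point load 65 at a = 4.9: Pa²(3L − a)/(6EI) = 6373/EI
  δ_0 = 14096/EI
Tip deflection under a unit load at Q: L³/(3EI) = 313.7/EI.
With EI = 47000 kN·m²: δ_0 = 0.29992 m and δ_{QQ} = 0.006675 m/kN.
Compatibility — the spring shortens by R_Q/k under the reaction it provides: δ_0 − R_Q·δ_{QQ} = R_Q/k. With 1/k = 0.000073 m/kN, R_Q = δ_0 / (δ_{QQ} + 1/k) = 0.29992 / (0.006675 + 0.000073) = 44.44 kN.
Moment equilibrium about P: M_P = Σ(load moments about P) − R_Q·L = 584 − 44.44×9.8 = 148.4 kN·m.

M_P = 148.4 kN·m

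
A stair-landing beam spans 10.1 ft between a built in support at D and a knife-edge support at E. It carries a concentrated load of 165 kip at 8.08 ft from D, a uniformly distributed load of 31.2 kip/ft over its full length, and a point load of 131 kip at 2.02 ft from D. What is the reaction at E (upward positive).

R_E = 241.7 kip

Choose R_E as the redundant. The primary structure is the cantilever fixed at D.
Free-end deflection of the primary structure under the applied loading (downward +):
  point load 165 at a = 8.08: Pa²(3L − a)/(6EI) = 39893/EI
  UDL 31.2: wL⁴/(8EI) = 40584/EI
  point load 131 at a = 2.02: Pa²(3L − a)/(6EI) = 2519/EI
  δ_0 = 82996/EI
Tip deflection under a unit load at E: L³/(3EI) = 343.4/EI.
Compatibility at E: δ_0 − R_E·δ_{EE} = 0, so R_E = 82996/343.4 = 241.7 kip.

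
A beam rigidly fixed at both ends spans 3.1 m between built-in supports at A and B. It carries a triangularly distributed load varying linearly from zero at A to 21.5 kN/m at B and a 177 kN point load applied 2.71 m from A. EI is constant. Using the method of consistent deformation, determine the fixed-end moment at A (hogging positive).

M_A = 14.48 kN·m

Take the two fixed-end moments M_A, M_B as redundants; the released structure is the simple span AB.
Simple-span end rotations at A and B under the given loads:
  at A: triangular load, peak 21.5: 7w₀L³/(360EI) = 12.45/EI
  at B: triangular load, peak 21.5: w₀L³/(45EI) = 14.23/EI
  at A: point load 177 at a = 2.71: Pab(L + b)/(6LEI) = 35.1/EI
  at B: point load 177 at a = 2.71: Pab(L + a)/(6LEI) = 58.43/EI
  θ_A0 = 47.56/EI,  θ_B0 = 72.67/EI
Flexibility coefficients: a unit moment at one end gives L/(3EI) there and L/(6EI) at the far end, so f₁₁ = f₂₂ = 1.033/EI and f₁₂ = f₂₁ = 0.5167/EI.
Compatibility — zero rotation at each built-in end:
  1.033 M_A + 0.5167 M_B = 47.56
  0.5167 M_A + 1.033 M_B = 72.67
Solving the pair gives M_A = 14.48 kN·m and M_B = 63.08 kN·m (hogging).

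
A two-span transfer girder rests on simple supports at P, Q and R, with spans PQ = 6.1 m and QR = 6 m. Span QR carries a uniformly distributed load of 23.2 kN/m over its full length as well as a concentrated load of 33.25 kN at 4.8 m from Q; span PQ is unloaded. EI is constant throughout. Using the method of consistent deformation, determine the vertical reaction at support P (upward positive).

R_P = -10.04 kN

Release continuity at Q by inserting a hinge; the redundant is the internal moment M_Q. The primary structure is two simply-supported spans PQ and QR.
Discontinuity in slope at Q on the released structure — sum the simple-span end rotations:
  span QR: UDL 23.2: wL³/(24EI) = 208.8/EI
  span QR: point load 33.25 at a = 4.8: Pab(L + b)/(6LEI) = 38.3/EI
  relative rotation θ_0 = (0 + 247.1)/EI = 247.1/EI
A unit hogging moment at Q produces rotation L₁/(3EI) + L₂/(3EI) = 4.033/EI.
Slope continuity at Q: θ_0 = M_Q·4.033/EI, so M_Q = 247.1/4.033 = 61.27 kN·m (hogging).
Span PQ, ΣM about P with M_Q applied at Q: R_Q^{PQ}·6.1 = 0 + 61.27, so R_Q^{PQ} = 10.04 kN and R_P = 0 − 10.04 = -10.04 kN.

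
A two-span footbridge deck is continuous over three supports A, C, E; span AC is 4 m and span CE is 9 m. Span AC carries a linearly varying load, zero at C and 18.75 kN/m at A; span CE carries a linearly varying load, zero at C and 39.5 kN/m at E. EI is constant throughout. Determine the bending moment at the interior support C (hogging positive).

M_C = 134.6 kN·m

Take M_C as the redundant. Released structure: two simple spans AC and CE with a hinge at C.
Rotations at C on the released spans (each span's end-slope, ×1/EI):
  span AC: triangular load, peak 18.75: 7w₀L³/(360EI) = 23.33/EI
  span CE: triangular load, peak 39.5: 7w₀L³/(360EI) = 559.9/EI
  relative rotation θ_0 = (23.33 + 559.9)/EI = 583.2/EI
A unit hogging moment at C produces rotation L₁/(3EI) + L₂/(3EI) = 4.333/EI.
Slope continuity at C: θ_0 = M_C·4.333/EI, so M_C = 583.2/4.333 = 134.6 kN·m (hogging).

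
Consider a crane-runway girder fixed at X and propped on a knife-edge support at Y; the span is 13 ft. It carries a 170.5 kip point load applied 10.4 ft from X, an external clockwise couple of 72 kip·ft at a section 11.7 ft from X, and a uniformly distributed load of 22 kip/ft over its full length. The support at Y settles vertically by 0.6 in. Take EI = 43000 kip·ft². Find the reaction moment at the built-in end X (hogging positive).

M_X = 680.8 kip·ft

Take the reaction at Y as the redundant and release it; the primary structure is a cantilever fixed at X.
Free-end deflection of the primary structure under the applied loading (downward +):
  point load 170.5 at a = 10.4: Pa²(3L − a)/(6EI) = 87903/EI
  clockwise couple 72 at a = 11.7: M₀a(2L − a)/(2EI) = 6023/EI
  UDL 22: wL⁴/(8EI) = 78543/EI
  δ_0 = 172469/EI
Tip deflection under a unit load at Y: L³/(3EI) = 732.3/EI.
With EI = 43000 kip·ft²: δ_0 = 4.0109 ft and δ_{YY} = 0.017031 ft/kip.
Compatibility — the beam at Y must follow the support down by 0.05 ft: δ_0 − R_Y·δ_{YY} = 0.05, so R_Y = (4.0109 − 0.05)/0.017031 = 232.6 kip.
Moment equilibrium about X: M_X = Σ(load moments about X) − R_Y·L = 3704 − 232.6×13 = 680.8 kip·ft.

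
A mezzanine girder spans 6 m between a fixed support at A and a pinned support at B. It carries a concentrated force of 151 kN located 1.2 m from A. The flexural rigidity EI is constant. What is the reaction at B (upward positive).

R_B = 8.456 kN

Take the reaction at B as the redundant and release it; the primary structure is a cantilever fixed at A.
Primary-structure tip deflection at B by superposition:
  point load 151 at a = 1.2: Pa²(3L − a)/(6EI) = 608.8/EI
Flexibility coefficient — unit upward force at B: δ_{BB} = L³/(3EI) = 72/EI.
The prop prevents deflection at B: R_B = δ_0/δ_{BB} = 608.8/72 = 8.456 kN.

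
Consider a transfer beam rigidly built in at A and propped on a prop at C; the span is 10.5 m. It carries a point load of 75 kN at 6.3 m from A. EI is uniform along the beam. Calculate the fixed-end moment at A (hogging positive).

M_A = 132.3 kN·m

Take the reaction at C as the redundant and release it; the primary structure is a cantilever fixed at A.
Free-end deflection of the primary structure under the applied loading (downward +):
  point load 75 at a = 6.3: Pa²(3L − a)/(6EI) = 12502/EI
Flexibility coefficient — unit upward force at C: δ_{CC} = L³/(3EI) = 385.9/EI.
Compatibility at C: δ_0 − R_C·δ_{CC} = 0, so R_C = 12502/385.9 = 32.4 kN.
Moment equilibrium about A: M_A = Σ(load moments about A) − R_C·L = 472.5 − 32.4×10.5 = 132.3 kN·m.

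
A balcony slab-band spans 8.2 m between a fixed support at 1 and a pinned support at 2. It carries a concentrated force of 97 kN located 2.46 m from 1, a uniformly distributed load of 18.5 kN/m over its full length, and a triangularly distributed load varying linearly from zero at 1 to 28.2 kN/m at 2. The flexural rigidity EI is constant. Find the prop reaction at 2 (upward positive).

Take the reaction at 2 as the redundant and release it; the primary structure is a cantilever fixed at 1.
Primary-structure tip deflection at 2 by superposition:
  point load 97 at a = 2.46: Pa²(3L − a)/(6EI) = 2166/EI
  UDL 18.5: wL⁴/(8EI) = 10455/EI
  triangular load, peak 28.2 at the free end: 11w₀L⁴/(120EI) = 11687/EI
  δ_0 = 24309/EI
Tip deflection under a unit load at 2: L³/(3EI) = 183.8/EI.
Compatibility at 2: δ_0 − R_2·δ_{22} = 0, so R_2 = 24309/183.8 = 132.3 kN.

R_2 = 132.3 kN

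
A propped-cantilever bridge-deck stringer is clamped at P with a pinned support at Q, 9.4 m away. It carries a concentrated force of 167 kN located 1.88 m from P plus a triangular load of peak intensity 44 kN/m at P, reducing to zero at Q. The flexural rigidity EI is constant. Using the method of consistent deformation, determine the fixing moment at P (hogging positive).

Take the reaction at Q as the redundant and release it; the primary structure is a cantilever fixed at P.
Free-end deflection of the primary structure under the applied loading (downward +):
  point load 167 at a = 1.88: Pa²(3L − a)/(6EI) = 2589/EI
  triangular load, peak 44 at the fixed end: w₀L⁴/(30EI) = 11451/EI
  δ_0 = 14040/EI
Flexibility coefficient — unit upward force at Q: δ_{QQ} = L³/(3EI) = 276.9/EI.
The prop prevents deflection at Q: R_Q = δ_0/δ_{QQ} = 14040/276.9 = 50.71 kN.
Moment equilibrium about P: M_P = Σ(load moments about P) − R_Q·L = 961.9 − 50.71×9.4 = 485.2 kN·m.

M_P = 485.2 kN·m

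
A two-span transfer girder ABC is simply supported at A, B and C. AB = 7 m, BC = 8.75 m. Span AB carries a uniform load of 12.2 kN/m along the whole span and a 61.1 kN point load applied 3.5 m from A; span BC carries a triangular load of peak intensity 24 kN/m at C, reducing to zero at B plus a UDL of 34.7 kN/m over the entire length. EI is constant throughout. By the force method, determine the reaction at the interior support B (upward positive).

Release continuity at B by inserting a hinge; the redundant is the internal moment M_B. The primary structure is two simply-supported spans AB and BC.
End slopes at the hinge B, treating each span as simply supported:
  span AB: UDL 12.2: wL³/(24EI) = 174.4/EI
  span AB: point load 61.1 at a = 3.5: Pab(L + a)/(6LEI) = 187.1/EI
  span BC: triangular load, peak 24: 7w₀L³/(360EI) = 312.6/EI
  span BC: UDL 34.7: wL³/(24EI) = 968.6/EI
  relative rotation θ_0 = (361.5 + 1281)/EI = 1643/EI
A unit hogging moment at B produces rotation L₁/(3EI) + L₂/(3EI) = 5.25/EI.
Compatibility: M_B·(L₁+L₂)/(3EI) = θ_0, giving M_B = 312.9 kN·m (hogging).
Span AB, ΣM about A with M_B applied at B: R_B^{AB}·7 = 512.8 + 312.9, so R_B^{AB} = 117.9 kN and R_A = 146.5 − 117.9 = 28.55 kN.
Span BC, ΣM about C: R_B^{BC}·8.75 = 1635 + 312.9, so R_B^{BC} = 222.6 kN and R_C = 408.6 − 222.6 = 186.1 kN.
R_B = 117.9 + 222.6 = 340.5 kN.

R_B = 340.5 kN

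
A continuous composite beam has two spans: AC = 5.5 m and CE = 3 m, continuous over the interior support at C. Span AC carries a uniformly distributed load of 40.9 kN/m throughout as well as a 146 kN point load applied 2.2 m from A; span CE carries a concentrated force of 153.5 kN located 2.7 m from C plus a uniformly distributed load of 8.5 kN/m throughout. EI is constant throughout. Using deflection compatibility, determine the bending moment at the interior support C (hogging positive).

Take M_C as the redundant. Released structure: two simple spans AC and CE with a hinge at C.
Rotations at C on the released spans (each span's end-slope, ×1/EI):
  span AC: UDL 40.9: wL³/(24EI) = 283.5/EI
  span AC: point load 146 at a = 2.2: Pab(L + a)/(6LEI) = 247.3/EI
  span CE: point load 153.5 at a = 2.7: Pab(L + b)/(6LEI) = 22.79/EI
  span CE: UDL 8.5: wL³/(24EI) = 9.562/EI
  relative rotation θ_0 = (530.9 + 32.36)/EI = 563.2/EI
A unit hogging moment at C produces rotation L₁/(3EI) + L₂/(3EI) = 2.833/EI.
Slope continuity at C: θ_0 = M_C·2.833/EI, so M_C = 563.2/2.833 = 198.8 kN·m (hogging).

M_C = 198.8 kN·m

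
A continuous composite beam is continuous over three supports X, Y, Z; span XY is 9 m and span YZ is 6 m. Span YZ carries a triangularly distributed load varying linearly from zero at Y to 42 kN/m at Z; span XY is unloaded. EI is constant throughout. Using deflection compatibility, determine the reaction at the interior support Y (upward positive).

R_Y = 51.8 kN

Insert a hinge at Y; M_Y is the redundant, and each span becomes simply supported.
End slopes at the hinge Y, treating each span as simply supported:
  span YZ: triangular load, peak 42: 7w₀L³/(360EI) = 176.4/EI
  relative rotation θ_0 = (0 + 176.4)/EI = 176.4/EI
A unit hogging moment at Y produces rotation L₁/(3EI) + L₂/(3EI) = 5/EI.
Slope continuity at Y: θ_0 = M_Y·5/EI, so M_Y = 176.4/5 = 35.28 kN·m (hogging).
Span XY, ΣM about X with M_Y applied at Y: R_Y^{XY}·9 = 0 + 35.28, so R_Y^{XY} = 3.92 kN and R_X = 0 − 3.92 = -3.92 kN.
Span YZ, ΣM about Z: R_Y^{YZ}·6 = 252 + 35.28, so R_Y^{YZ} = 47.88 kN and R_Z = 126 − 47.88 = 78.12 kN.
R_Y = 3.92 + 47.88 = 51.8 kN.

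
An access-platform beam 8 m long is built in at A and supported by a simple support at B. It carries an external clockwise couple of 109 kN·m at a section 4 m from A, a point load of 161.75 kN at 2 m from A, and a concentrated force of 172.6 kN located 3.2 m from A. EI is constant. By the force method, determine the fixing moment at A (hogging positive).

M_A = 463.8 kN·m

Release the roller at B. Primary structure: cantilever fixed at A.
Primary-structure tip deflection at B by superposition:
  clockwise couple 109 at a = 4: M₀a(2L − a)/(2EI) = 2616/EI
  point load 161.75 at a = 2: Pa²(3L − a)/(6EI) = 2372/EI
  point load 172.6 at a = 3.2: Pa²(3L − a)/(6EI) = 6127/EI
  δ_0 = 11115/EI
Tip deflection under a unit load at B: L³/(3EI) = 170.7/EI.
Compatibility at B: δ_0 − R_B·δ_{BB} = 0, so R_B = 11115/170.7 = 65.13 kN.
Moment equilibrium about A: M_A = Σ(load moments about A) − R_B·L = 984.8 − 65.13×8 = 463.8 kN·m.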